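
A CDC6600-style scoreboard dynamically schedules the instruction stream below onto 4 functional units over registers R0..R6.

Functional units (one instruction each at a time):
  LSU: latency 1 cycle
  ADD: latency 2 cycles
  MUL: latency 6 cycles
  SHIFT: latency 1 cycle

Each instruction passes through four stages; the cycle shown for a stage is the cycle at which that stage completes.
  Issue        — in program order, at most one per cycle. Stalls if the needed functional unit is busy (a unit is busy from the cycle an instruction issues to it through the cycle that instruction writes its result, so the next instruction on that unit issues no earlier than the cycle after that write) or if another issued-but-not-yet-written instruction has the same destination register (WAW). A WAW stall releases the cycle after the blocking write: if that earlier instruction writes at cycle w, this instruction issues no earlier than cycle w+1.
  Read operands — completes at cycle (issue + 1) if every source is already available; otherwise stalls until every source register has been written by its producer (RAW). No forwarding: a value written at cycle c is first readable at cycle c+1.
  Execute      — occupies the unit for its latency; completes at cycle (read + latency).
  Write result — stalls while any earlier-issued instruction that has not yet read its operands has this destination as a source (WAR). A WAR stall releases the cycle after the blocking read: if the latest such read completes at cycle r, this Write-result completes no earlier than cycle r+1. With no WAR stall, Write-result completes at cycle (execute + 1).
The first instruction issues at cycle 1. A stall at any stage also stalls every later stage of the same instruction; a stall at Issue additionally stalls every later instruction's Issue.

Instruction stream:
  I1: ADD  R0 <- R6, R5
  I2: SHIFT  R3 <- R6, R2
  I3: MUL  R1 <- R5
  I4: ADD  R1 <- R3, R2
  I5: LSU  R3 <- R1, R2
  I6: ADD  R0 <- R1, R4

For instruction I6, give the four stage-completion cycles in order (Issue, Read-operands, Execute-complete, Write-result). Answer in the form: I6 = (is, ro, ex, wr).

I6 = (17, 18, 20, 21)

1) issue 1, read 2, done 4, write 5
2) issue 2, read 3, done 4, write 5
3) issue 3, read 4, done 10, write 11
4) issue 12, read 13, done 15, write 16  <WAW R1: wait I3 write@11>
5) issue 13, read 17, done 18, write 19  <RAW R1: wait I4 write@16>
6) issue 17, read 18, done 20, write 21  <struct: ADD busy until I4 writes@16>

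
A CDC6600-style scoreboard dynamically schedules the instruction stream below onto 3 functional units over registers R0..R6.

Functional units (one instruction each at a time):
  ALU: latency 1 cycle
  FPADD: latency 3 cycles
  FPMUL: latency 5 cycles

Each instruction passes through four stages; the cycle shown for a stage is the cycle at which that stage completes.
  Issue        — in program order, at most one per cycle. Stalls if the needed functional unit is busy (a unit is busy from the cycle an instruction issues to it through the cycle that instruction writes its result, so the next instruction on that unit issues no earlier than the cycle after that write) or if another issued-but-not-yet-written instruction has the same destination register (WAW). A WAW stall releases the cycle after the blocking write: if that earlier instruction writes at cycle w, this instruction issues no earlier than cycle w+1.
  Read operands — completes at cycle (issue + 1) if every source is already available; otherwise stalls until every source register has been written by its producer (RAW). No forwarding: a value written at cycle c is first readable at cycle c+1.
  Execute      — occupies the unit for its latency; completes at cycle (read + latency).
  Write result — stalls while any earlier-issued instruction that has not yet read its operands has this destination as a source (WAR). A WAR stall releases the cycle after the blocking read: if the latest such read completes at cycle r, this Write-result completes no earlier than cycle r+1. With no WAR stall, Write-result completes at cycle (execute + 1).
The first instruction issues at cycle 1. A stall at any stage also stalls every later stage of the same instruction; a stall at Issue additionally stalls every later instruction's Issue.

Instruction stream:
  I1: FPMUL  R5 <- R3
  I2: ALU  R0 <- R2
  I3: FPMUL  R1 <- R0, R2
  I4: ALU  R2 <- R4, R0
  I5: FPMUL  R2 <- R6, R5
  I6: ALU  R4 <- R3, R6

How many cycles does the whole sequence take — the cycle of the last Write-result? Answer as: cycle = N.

cycle = 24

I1 -> (1, 2, 7, 8)
I2 -> (2, 3, 4, 5)
I3 -> (9, 10, 15, 16)  // struct: FPMUL busy until I1 writes@8
I4 -> (10, 11, 12, 13)
I5 -> (17, 18, 23, 24)  // struct: FPMUL busy until I3 writes@16
I6 -> (18, 19, 20, 21)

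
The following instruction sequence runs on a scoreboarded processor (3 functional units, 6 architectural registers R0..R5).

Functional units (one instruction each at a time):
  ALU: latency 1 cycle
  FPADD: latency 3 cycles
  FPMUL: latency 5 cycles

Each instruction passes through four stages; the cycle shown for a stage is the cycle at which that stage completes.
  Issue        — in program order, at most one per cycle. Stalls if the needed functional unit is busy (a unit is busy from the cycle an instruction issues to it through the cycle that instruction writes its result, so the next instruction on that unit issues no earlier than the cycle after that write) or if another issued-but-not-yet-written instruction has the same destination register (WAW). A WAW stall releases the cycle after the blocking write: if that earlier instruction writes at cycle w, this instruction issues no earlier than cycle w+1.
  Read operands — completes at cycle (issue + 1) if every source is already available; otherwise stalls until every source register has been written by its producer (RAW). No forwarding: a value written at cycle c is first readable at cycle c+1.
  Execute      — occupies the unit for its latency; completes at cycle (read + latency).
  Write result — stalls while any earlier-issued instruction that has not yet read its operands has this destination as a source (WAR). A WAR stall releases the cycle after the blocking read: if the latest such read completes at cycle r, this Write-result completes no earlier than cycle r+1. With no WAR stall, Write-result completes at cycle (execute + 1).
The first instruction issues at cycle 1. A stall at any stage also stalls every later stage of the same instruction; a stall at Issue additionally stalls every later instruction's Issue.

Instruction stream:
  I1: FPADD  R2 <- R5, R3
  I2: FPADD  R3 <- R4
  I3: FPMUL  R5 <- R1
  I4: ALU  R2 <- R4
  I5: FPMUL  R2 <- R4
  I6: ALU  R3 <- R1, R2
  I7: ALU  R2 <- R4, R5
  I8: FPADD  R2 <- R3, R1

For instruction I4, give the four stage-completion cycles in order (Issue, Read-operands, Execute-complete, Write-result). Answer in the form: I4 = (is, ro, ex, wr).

c1: I1 issues→FPADD
c2: I1 reads
c5: I1 exec-done
c6: I1 writes R2
c7: I2 issues→FPADD
c8: I2 reads | I3 issues→FPMUL
c9: I3 reads | I4 issues→ALU
c10: I4 reads
c11: I2 exec-done | I4 exec-done
c12: I2 writes R3 | I4 writes R2
c14: I3 exec-done
c15: I3 writes R5
c16: I5 issues→FPMUL
c17: I5 reads | I6 issues→ALU
c22: I5 exec-done
c23: I5 writes R2
c24: I6 reads
c25: I6 exec-done
c26: I6 writes R3
c27: I7 issues→ALU
c28: I7 reads
c29: I7 exec-done
c30: I7 writes R2
c31: I8 issues→FPADD
c32: I8 reads
c35: I8 exec-done
c36: I8 writes R2

I4 = (9, 10, 11, 12)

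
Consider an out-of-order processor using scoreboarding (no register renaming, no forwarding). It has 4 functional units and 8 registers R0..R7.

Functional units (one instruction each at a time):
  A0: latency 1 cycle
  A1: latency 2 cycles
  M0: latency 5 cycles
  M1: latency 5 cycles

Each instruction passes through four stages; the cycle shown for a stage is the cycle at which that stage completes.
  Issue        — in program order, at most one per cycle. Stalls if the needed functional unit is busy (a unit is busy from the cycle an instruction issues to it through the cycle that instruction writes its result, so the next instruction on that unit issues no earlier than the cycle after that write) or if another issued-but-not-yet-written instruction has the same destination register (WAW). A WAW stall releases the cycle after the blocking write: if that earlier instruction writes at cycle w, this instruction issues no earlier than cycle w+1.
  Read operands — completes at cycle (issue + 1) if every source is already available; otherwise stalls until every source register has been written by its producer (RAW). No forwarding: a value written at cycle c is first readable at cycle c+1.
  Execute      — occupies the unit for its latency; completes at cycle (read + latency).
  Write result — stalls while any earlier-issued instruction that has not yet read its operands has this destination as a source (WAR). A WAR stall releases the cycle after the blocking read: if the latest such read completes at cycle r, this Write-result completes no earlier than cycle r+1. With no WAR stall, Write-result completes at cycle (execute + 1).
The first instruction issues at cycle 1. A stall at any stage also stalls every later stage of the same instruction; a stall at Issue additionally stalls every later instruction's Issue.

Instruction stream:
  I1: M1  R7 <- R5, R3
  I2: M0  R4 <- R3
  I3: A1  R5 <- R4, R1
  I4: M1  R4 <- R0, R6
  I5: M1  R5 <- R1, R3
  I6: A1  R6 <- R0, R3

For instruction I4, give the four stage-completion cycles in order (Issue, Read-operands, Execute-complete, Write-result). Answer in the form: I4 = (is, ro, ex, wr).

cycle 1: I1 issues→M1
cycle 2: I1 reads · I2 issues→M0
cycle 3: I2 reads · I3 issues→A1
cycle 7: I1 exec-done
cycle 8: I1 writes R7 · I2 exec-done
cycle 9: I2 writes R4
cycle 10: I3 reads · I4 issues→M1
cycle 11: I4 reads
cycle 12: I3 exec-done
cycle 13: I3 writes R5
cycle 16: I4 exec-done
cycle 17: I4 writes R4
cycle 18: I5 issues→M1
cycle 19: I5 reads · I6 issues→A1
cycle 20: I6 reads
cycle 22: I6 exec-done
cycle 23: I6 writes R6
cycle 24: I5 exec-done
cycle 25: I5 writes R5

I4 = (10, 11, 16, 17)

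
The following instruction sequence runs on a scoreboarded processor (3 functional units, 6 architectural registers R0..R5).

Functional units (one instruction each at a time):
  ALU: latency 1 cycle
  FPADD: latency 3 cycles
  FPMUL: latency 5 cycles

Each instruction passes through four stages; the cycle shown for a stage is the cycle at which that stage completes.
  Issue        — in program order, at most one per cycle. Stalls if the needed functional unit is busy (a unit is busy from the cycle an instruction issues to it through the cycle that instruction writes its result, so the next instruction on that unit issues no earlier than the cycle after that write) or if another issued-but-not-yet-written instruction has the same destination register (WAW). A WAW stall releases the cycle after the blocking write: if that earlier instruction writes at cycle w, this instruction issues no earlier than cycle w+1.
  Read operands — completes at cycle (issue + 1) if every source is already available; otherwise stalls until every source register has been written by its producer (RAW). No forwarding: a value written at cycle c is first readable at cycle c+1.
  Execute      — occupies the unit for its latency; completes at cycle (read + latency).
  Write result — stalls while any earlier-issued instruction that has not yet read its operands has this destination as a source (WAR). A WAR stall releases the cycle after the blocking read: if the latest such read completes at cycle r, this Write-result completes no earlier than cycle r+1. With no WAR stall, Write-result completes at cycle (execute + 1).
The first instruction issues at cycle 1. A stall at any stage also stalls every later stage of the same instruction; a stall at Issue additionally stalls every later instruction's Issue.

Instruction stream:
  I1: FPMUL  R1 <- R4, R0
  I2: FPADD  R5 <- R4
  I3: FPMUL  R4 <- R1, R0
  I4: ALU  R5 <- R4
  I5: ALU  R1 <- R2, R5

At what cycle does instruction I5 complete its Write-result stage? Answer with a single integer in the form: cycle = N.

cycle = 23

1) issue 1, read 2, done 7, write 8
2) issue 2, read 3, done 6, write 7
3) issue 9, read 10, done 15, write 16  <struct: FPMUL busy until I1 writes@8>
4) issue 10, read 17, done 18, write 19  <RAW R4: wait I3 write@16>
5) issue 20, read 21, done 22, write 23  <struct: ALU busy until I4 writes@19>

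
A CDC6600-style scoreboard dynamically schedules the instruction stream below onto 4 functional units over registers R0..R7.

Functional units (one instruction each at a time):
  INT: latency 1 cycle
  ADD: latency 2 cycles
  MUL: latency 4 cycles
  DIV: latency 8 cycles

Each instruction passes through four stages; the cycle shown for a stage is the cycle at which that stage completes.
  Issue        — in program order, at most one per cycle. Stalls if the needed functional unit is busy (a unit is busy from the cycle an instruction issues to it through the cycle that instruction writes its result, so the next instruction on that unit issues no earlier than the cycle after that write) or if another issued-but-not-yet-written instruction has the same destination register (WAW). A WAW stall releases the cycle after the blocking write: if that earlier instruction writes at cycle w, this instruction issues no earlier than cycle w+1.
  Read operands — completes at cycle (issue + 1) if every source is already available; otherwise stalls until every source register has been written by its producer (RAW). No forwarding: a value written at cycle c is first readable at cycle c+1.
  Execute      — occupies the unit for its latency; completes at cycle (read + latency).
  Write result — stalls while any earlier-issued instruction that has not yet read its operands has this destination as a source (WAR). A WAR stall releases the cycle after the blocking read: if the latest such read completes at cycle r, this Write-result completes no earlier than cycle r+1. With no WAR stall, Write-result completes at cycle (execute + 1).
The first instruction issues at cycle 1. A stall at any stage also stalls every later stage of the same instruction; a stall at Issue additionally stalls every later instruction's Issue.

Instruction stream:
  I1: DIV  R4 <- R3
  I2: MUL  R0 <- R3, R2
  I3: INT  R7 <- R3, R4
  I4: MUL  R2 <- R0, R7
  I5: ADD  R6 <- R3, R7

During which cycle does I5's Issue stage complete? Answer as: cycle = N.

cycle = 10

[I1] 1/2/10/11
[I2] 2/3/7/8
[I3] 3/12/13/14  (RAW R4: wait I1 write@11)
[I4] 9/15/19/20  (struct: MUL busy until I2 writes@8; RAW R7: wait I3 write@14)
[I5] 10/15/17/18  (RAW R7: wait I3 write@14)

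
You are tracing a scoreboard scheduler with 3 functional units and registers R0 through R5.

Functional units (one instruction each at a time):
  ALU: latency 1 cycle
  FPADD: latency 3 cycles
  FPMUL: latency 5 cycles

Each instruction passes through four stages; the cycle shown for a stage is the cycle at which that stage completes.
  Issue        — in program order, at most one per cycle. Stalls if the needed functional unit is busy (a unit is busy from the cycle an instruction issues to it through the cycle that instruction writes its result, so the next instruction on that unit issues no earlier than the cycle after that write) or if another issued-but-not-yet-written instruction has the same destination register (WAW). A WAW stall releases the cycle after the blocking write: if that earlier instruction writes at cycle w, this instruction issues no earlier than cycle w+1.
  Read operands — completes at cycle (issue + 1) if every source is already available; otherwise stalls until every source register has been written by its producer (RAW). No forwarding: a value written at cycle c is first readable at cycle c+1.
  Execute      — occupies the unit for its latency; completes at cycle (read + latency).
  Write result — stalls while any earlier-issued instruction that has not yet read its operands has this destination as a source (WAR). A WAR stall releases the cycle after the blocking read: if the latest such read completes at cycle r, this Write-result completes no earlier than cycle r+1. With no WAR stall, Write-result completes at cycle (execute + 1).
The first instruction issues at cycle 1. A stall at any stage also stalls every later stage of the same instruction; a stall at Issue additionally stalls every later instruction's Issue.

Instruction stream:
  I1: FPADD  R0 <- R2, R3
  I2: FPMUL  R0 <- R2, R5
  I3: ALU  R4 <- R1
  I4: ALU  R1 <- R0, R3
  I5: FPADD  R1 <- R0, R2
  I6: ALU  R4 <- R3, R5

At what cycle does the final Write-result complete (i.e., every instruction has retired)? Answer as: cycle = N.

cycle = 23

[1] I1→FPADD
[2] I1 RO
[5] I1 EX
[6] I1 WR R0
[7] I2→FPMUL
[8] I2 RO, I3→ALU
[9] I3 RO
[10] I3 EX
[11] I3 WR R4
[12] I4→ALU
[13] I2 EX
[14] I2 WR R0
[15] I4 RO
[16] I4 EX
[17] I4 WR R1
[18] I5→FPADD
[19] I5 RO, I6→ALU
[20] I6 RO
[21] I6 EX
[22] I5 EX, I6 WR R4
[23] I5 WR R1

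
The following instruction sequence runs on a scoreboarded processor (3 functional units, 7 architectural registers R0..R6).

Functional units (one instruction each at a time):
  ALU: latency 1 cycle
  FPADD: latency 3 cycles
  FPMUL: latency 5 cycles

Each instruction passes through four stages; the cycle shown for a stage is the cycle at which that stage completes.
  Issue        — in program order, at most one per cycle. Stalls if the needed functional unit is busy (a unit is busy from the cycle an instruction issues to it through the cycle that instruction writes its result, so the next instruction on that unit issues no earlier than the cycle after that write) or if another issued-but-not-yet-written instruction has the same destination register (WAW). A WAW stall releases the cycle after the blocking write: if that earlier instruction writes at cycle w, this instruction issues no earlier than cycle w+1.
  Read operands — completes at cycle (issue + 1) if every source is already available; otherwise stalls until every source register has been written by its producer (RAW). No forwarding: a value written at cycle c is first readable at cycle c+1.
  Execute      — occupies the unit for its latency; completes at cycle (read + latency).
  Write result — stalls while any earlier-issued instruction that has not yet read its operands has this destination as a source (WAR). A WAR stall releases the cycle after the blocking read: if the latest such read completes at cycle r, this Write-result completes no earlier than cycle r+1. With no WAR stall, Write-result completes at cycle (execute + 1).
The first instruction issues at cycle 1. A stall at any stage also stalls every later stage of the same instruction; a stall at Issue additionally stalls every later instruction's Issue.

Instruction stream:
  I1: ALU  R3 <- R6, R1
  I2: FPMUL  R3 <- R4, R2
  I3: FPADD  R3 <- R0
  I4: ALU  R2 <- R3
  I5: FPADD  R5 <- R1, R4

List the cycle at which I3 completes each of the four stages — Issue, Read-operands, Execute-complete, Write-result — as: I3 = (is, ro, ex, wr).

I1 -> (1, 2, 3, 4)
I2 -> (5, 6, 11, 12)  // WAW R3: wait I1 write@4
I3 -> (13, 14, 17, 18)  // WAW R3: wait I2 write@12
I4 -> (14, 19, 20, 21)  // RAW R3: wait I3 write@18
I5 -> (19, 20, 23, 24)  // struct: FPADD busy until I3 writes@18

I3 = (13, 14, 17, 18)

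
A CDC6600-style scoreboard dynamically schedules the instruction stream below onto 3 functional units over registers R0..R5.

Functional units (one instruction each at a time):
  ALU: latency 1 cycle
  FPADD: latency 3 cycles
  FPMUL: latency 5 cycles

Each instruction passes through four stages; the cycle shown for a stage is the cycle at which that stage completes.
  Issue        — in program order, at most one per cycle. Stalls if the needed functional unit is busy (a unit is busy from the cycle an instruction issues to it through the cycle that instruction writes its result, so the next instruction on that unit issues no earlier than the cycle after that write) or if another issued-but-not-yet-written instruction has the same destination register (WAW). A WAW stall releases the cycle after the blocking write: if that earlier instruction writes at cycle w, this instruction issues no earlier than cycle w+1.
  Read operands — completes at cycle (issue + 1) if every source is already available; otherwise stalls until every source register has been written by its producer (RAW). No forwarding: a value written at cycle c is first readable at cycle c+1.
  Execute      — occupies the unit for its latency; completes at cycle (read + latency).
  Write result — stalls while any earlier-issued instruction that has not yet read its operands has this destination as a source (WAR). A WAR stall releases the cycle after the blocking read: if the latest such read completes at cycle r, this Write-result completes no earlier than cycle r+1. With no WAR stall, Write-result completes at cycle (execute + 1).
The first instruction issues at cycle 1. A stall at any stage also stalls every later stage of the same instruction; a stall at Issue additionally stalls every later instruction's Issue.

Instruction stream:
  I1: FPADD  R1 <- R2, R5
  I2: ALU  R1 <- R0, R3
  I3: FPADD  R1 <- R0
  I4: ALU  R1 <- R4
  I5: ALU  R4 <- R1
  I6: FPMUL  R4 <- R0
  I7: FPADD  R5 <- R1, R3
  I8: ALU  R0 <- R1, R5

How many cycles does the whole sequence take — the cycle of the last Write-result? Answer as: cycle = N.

[I1] 1/2/5/6
[I2] 7/8/9/10  (WAW R1: wait I1 write@6)
[I3] 11/12/15/16  (WAW R1: wait I2 write@10)
[I4] 17/18/19/20  (WAW R1: wait I3 write@16)
[I5] 21/22/23/24  (struct: ALU busy until I4 writes@20)
[I6] 25/26/31/32  (WAW R4: wait I5 write@24)
[I7] 26/27/30/31
[I8] 27/32/33/34  (RAW R5: wait I7 write@31)

cycle = 34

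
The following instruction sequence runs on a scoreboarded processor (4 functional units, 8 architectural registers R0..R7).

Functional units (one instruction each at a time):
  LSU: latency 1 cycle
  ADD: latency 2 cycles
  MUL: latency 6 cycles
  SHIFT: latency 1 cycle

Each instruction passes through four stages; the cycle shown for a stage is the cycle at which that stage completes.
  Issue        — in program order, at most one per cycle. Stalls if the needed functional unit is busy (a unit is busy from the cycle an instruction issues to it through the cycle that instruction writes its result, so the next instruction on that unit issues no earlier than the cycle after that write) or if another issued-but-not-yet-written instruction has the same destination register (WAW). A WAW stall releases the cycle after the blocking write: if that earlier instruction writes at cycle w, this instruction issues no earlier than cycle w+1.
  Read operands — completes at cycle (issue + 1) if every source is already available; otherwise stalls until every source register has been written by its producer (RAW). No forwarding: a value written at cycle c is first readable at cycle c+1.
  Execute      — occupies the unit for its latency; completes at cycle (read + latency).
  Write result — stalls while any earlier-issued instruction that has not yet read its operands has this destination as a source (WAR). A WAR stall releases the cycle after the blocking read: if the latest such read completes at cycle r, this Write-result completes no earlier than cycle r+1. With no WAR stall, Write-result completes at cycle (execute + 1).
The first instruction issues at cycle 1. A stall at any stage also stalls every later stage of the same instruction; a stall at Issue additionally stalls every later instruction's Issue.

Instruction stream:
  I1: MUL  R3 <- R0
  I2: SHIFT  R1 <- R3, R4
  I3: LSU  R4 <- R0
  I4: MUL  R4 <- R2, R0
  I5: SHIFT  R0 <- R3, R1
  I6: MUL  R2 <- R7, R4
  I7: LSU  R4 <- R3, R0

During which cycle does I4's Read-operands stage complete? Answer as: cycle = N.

cycle = 13

c1: I1 dispatched to MUL
c2: I1 operands ready · I2 dispatched to SHIFT
c3: I3 dispatched to LSU
c4: I3 operands ready
c5: I3 complete
c8: I1 complete
c9: R3←I1
c10: I2 operands ready
c11: I2 complete · R4←I3
c12: R1←I2 · I4 dispatched to MUL
c13: I4 operands ready · I5 dispatched to SHIFT
c14: I5 operands ready
c15: I5 complete
c16: R0←I5
c19: I4 complete
c20: R4←I4
c21: I6 dispatched to MUL
c22: I6 operands ready · I7 dispatched to LSU
c23: I7 operands ready
c24: I7 complete
c25: R4←I7
c28: I6 complete
c29: R2←I6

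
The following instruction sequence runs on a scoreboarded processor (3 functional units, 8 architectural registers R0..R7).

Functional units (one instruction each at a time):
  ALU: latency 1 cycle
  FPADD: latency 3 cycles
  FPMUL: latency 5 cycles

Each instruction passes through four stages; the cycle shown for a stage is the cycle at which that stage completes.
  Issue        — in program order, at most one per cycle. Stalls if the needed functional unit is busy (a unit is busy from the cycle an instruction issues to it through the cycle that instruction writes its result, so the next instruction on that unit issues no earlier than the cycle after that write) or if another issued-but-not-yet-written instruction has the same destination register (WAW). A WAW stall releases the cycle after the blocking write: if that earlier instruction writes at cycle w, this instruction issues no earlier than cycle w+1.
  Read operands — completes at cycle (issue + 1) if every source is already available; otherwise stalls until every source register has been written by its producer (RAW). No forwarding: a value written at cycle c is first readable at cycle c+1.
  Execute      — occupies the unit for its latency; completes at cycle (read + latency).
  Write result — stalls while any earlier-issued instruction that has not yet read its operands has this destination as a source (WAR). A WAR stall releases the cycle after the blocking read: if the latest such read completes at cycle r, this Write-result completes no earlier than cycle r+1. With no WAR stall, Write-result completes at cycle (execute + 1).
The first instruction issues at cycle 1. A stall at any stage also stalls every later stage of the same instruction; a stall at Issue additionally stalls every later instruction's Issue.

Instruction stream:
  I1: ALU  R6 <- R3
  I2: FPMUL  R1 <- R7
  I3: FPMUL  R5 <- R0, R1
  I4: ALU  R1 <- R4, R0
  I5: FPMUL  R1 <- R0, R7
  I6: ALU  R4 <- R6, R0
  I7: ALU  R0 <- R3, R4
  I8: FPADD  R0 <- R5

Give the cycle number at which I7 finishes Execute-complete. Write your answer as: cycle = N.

cycle = 25

I1: IS=1 RO=2 EX=3 WR=4
I2: IS=2 RO=3 EX=8 WR=9
I3: IS=10 RO=11 EX=16 WR=17  [struct: FPMUL busy until I2 writes@9]
I4: IS=11 RO=12 EX=13 WR=14
I5: IS=18 RO=19 EX=24 WR=25  [struct: FPMUL busy until I3 writes@17]
I6: IS=19 RO=20 EX=21 WR=22
I7: IS=23 RO=24 EX=25 WR=26  [struct: ALU busy until I6 writes@22]
I8: IS=27 RO=28 EX=31 WR=32  [WAW R0: wait I7 write@26]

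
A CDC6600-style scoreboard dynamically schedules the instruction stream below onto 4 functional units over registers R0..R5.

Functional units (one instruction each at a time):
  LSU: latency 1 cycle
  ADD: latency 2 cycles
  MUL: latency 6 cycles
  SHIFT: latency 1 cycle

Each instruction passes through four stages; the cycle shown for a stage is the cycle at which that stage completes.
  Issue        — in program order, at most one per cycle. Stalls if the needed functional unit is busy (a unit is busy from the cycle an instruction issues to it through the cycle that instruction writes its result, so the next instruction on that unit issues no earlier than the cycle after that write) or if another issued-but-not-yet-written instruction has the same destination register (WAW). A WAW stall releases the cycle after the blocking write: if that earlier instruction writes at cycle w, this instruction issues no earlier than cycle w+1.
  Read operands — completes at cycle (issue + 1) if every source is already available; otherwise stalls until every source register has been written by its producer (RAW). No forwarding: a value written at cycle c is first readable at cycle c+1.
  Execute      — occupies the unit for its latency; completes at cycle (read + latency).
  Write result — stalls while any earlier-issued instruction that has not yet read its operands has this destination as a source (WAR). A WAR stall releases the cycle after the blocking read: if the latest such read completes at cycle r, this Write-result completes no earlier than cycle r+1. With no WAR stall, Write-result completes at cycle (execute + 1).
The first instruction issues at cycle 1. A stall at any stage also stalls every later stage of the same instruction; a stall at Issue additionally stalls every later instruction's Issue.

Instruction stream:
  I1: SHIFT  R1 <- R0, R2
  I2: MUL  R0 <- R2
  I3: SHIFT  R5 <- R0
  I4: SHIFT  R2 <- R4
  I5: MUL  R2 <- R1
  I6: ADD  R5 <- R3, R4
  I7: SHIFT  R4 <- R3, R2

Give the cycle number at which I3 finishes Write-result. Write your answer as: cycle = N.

c1: I1 dispatched to SHIFT
c2: I1 operands ready; I2 dispatched to MUL
c3: I1 complete; I2 operands ready
c4: R1←I1
c5: I3 dispatched to SHIFT
c9: I2 complete
c10: R0←I2
c11: I3 operands ready
c12: I3 complete
c13: R5←I3
c14: I4 dispatched to SHIFT
c15: I4 operands ready
c16: I4 complete
c17: R2←I4
c18: I5 dispatched to MUL
c19: I5 operands ready; I6 dispatched to ADD
c20: I6 operands ready; I7 dispatched to SHIFT
c22: I6 complete
c23: R5←I6
c25: I5 complete
c26: R2←I5
c27: I7 operands ready
c28: I7 complete
c29: R4←I7

cycle = 13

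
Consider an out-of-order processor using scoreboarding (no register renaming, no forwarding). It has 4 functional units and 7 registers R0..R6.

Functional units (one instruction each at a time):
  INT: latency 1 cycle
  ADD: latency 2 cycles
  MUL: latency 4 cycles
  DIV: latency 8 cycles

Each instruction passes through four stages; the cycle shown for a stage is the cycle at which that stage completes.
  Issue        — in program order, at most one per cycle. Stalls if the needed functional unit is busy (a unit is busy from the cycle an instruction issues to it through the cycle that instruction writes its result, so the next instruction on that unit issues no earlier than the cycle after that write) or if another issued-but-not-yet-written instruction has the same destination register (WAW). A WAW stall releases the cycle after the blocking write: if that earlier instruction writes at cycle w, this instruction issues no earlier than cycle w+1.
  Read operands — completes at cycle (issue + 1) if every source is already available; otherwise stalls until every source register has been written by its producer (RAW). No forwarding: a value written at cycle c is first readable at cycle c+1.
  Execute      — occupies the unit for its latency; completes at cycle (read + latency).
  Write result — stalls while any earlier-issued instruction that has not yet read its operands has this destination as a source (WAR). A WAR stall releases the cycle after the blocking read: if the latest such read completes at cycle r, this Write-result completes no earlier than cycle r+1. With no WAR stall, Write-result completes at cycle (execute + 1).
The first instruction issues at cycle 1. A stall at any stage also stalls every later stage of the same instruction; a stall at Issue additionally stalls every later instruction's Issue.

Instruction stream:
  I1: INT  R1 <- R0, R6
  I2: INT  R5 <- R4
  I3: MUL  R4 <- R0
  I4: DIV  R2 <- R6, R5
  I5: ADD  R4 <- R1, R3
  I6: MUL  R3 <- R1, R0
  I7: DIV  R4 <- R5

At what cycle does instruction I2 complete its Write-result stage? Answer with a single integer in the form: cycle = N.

I1 -> (1, 2, 3, 4)
I2 -> (5, 6, 7, 8)  // struct: INT busy until I1 writes@4
I3 -> (6, 7, 11, 12)
I4 -> (7, 9, 17, 18)  // RAW R5: wait I2 write@8
I5 -> (13, 14, 16, 17)  // WAW R4: wait I3 write@12
I6 -> (14, 15, 19, 20)
I7 -> (19, 20, 28, 29)  // struct: DIV busy until I4 writes@18

cycle = 8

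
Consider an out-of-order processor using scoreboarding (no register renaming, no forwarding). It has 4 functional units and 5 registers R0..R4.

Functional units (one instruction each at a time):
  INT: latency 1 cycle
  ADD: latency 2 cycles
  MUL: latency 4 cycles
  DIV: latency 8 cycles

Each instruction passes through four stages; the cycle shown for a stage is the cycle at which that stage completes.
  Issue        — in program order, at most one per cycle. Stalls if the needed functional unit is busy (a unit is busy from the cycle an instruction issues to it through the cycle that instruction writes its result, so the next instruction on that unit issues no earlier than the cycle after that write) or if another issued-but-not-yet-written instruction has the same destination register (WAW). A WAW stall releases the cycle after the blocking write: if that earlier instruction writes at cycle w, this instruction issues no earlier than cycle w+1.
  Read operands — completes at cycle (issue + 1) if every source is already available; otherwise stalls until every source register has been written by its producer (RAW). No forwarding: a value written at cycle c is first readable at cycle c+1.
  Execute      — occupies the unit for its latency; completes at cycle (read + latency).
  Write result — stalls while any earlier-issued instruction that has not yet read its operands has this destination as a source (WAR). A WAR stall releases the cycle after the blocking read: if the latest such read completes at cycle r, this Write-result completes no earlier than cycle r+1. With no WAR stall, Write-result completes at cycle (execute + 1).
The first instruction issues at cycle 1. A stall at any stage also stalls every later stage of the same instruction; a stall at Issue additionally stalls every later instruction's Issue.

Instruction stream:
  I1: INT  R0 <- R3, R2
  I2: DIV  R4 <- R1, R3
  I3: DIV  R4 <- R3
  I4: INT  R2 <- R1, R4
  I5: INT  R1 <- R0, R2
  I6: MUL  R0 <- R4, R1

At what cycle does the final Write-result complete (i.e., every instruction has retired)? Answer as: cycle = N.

cycle = 36

I1  is:1  ro:2  ex:3  wr:4
I2  is:2  ro:3  ex:11  wr:12
I3  is:13  ro:14  ex:22  wr:23  — struct: DIV busy until I2 writes@12
I4  is:14  ro:24  ex:25  wr:26  — RAW R4: wait I3 write@23
I5  is:27  ro:28  ex:29  wr:30  — struct: INT busy until I4 writes@26
I6  is:28  ro:31  ex:35  wr:36  — RAW R1: wait I5 write@30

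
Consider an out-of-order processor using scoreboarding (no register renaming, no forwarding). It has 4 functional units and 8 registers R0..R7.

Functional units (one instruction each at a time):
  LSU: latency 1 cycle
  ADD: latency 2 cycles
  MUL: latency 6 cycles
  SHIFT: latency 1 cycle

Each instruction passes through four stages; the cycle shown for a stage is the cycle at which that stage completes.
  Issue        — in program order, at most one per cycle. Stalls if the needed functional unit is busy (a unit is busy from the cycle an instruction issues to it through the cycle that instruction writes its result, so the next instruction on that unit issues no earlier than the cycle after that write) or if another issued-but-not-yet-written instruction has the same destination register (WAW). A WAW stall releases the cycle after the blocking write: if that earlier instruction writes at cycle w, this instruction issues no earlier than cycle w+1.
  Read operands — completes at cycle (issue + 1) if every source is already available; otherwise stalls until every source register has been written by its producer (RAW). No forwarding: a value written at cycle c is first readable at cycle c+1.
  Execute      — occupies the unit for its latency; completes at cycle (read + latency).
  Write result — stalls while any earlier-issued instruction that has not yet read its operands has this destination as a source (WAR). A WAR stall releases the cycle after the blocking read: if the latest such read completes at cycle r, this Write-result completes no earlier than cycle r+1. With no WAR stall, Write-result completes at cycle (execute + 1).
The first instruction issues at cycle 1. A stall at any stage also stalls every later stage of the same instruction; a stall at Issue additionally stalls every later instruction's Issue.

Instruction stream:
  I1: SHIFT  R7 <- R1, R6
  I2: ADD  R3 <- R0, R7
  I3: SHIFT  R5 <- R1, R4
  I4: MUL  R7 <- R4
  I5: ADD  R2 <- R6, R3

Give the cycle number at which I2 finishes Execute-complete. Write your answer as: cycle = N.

cycle 1: I1 dispatched to SHIFT
cycle 2: I1 operands ready, I2 dispatched to ADD
cycle 3: I1 complete
cycle 4: R7←I1
cycle 5: I2 operands ready, I3 dispatched to SHIFT
cycle 6: I3 operands ready, I4 dispatched to MUL
cycle 7: I2 complete, I3 complete, I4 operands ready
cycle 8: R3←I2, R5←I3
cycle 9: I5 dispatched to ADD
cycle 10: I5 operands ready
cycle 12: I5 complete
cycle 13: I4 complete, R2←I5
cycle 14: R7←I4

cycle = 7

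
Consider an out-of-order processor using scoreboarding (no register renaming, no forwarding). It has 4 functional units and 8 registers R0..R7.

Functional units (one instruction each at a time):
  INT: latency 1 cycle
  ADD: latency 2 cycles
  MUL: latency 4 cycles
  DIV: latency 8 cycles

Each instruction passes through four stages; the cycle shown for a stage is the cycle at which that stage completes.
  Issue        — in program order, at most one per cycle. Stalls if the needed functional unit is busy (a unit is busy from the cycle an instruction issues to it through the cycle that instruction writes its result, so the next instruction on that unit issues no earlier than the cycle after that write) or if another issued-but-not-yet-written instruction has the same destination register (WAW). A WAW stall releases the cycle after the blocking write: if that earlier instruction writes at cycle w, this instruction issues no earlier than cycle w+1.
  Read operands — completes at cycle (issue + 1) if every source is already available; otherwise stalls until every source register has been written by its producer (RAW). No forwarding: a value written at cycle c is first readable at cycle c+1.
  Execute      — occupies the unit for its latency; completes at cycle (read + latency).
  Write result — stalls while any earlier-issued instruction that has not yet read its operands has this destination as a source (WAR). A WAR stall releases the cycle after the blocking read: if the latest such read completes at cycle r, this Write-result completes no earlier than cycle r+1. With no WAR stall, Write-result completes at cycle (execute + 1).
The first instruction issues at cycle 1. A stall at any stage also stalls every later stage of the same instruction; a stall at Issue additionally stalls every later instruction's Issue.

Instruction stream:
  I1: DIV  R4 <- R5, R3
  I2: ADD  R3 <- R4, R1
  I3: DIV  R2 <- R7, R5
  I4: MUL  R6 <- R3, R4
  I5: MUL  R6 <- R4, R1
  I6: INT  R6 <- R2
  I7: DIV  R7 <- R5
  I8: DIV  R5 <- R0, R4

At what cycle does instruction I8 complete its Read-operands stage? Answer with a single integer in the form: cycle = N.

cycle = 42

[1] I1 dispatched to DIV
[2] I1 operands ready · I2 dispatched to ADD
[10] I1 complete
[11] R4←I1
[12] I2 operands ready · I3 dispatched to DIV
[13] I3 operands ready · I4 dispatched to MUL
[14] I2 complete
[15] R3←I2
[16] I4 operands ready
[20] I4 complete
[21] I3 complete · R6←I4
[22] R2←I3 · I5 dispatched to MUL
[23] I5 operands ready
[27] I5 complete
[28] R6←I5
[29] I6 dispatched to INT
[30] I6 operands ready · I7 dispatched to DIV
[31] I6 complete · I7 operands ready
[32] R6←I6
[39] I7 complete
[40] R7←I7
[41] I8 dispatched to DIV
[42] I8 operands ready
[50] I8 complete
[51] R5←I8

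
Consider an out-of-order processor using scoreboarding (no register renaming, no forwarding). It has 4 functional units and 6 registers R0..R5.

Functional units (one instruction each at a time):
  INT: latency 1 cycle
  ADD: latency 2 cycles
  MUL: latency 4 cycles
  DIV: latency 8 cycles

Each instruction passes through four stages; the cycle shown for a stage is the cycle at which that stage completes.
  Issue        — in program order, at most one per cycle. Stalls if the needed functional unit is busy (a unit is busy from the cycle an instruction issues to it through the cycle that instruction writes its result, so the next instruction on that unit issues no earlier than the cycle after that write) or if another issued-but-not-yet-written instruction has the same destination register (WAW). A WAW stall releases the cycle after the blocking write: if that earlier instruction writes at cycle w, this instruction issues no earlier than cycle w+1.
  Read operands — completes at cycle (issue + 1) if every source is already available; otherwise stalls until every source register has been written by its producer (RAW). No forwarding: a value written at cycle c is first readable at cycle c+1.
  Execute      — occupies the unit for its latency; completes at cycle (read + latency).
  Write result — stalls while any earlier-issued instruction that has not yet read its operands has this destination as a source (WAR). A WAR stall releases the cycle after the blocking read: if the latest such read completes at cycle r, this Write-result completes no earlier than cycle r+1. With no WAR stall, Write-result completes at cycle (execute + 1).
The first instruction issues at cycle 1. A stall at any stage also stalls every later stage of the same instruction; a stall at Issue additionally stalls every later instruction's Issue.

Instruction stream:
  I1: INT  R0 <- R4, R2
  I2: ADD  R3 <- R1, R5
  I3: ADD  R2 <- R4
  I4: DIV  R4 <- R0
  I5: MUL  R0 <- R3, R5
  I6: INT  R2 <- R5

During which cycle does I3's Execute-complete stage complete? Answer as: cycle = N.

t=1  I1 dispatched to INT
t=2  I1 operands ready, I2 dispatched to ADD
t=3  I1 complete, I2 operands ready
t=4  R0←I1
t=5  I2 complete
t=6  R3←I2
t=7  I3 dispatched to ADD
t=8  I3 operands ready, I4 dispatched to DIV
t=9  I4 operands ready, I5 dispatched to MUL
t=10  I3 complete, I5 operands ready
t=11  R2←I3
t=12  I6 dispatched to INT
t=13  I6 operands ready
t=14  I5 complete, I6 complete
t=15  R0←I5, R2←I6
t=17  I4 complete
t=18  R4←I4

cycle = 10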